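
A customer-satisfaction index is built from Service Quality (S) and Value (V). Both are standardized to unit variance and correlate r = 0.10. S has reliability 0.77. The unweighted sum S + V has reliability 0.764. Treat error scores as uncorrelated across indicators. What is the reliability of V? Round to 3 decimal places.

Var(S+V) = 2 + 2·0.10 = 2.200.
True-score variance = ρ_S + ρ_V + 2·0.10, so 0.764 = (0.77 + ρ_V + 0.20) / 2.200.
ρ_V = 0.764·2.200 − 0.77 − 0.20 = 0.711.

0.711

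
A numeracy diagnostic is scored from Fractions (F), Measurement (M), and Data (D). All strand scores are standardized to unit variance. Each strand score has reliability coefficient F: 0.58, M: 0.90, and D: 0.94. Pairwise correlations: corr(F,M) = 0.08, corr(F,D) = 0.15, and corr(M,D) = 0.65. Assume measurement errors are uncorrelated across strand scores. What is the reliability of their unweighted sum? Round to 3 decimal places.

Var(F+M+D) = 3 + 2·[0.08 + 0.15 + 0.65] = 3 + 1.76 = 4.76.
Because errors are independent across components, Cov(Tᵢ,Tⱼ) = Cov(Xᵢ,Xⱼ); the off-diagonal part of the true-score variance is the same as above.
True-score variance = [0.58 + 0.90 + 0.94] + 1.76 = 2.42 + 1.76 = 4.18.
Reliability = 4.18 / 4.76 = 0.878.

0.878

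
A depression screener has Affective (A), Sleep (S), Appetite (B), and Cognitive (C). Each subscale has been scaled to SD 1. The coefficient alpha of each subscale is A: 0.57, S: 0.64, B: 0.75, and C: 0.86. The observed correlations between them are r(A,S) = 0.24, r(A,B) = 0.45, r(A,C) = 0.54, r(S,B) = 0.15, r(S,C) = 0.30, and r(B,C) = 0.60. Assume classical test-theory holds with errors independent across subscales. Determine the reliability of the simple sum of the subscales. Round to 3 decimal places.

0.862

Var(A+S+B+C) = 4 + 2·[0.24 + 0.45 + 0.54 + 0.15 + 0.30 + 0.60] = 4 + 4.56 = 8.56.
Under uncorrelated errors the observed covariances equal the true-score covariances, so only the own-variance terms attenuate.
True-score variance = [0.57 + 0.64 + 0.75 + 0.86] + 4.56 = 2.82 + 4.56 = 7.38.
Reliability = 7.38 / 8.56 = 0.862.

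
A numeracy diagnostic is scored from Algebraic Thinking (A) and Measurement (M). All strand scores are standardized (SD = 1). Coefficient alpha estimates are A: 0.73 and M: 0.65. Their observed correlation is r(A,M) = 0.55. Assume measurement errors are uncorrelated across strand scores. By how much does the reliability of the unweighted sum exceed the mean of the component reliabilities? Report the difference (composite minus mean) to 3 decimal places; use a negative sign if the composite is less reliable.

0.110

Var(sum) = 2 + 1.1 = 3.1; true-score variance = 1.38 + 1.1 = 2.48; composite reliability = 0.8000.
Mean component reliability = 0.6900.
Difference = 0.8000 − 0.6900 = 0.110.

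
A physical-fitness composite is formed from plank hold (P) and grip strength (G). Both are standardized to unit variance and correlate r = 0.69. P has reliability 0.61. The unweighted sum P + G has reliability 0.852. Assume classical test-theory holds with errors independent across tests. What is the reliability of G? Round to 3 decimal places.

Var(P+G) = 2 + 2·0.69 = 3.380.
True-score variance = ρ_P + ρ_G + 2·0.69, so 0.852 = (0.61 + ρ_G + 1.38) / 3.380.
ρ_G = 0.852·3.380 − 0.61 − 1.38 = 0.890.

0.890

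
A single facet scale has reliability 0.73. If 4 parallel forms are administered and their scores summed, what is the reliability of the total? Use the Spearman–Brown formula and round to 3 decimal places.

0.915

ρ_k = kρ / (1 + (k−1)ρ) = 4·0.73 / (1 + 3·0.73) = 2.920 / 3.190 = 0.915.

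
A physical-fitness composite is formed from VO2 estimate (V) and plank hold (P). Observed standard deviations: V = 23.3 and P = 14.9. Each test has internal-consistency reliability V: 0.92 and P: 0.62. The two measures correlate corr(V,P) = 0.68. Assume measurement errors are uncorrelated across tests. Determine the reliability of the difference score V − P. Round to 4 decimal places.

Var(V−P) = 23.3² + 14.9² − 2·23.3·14.9·0.68 = 764.9 − 472.151 = 292.749.
Under uncorrelated errors the observed covariances equal the true-score covariances, so only the own-variance terms attenuate.
True-score variance = [23.3²·0.92 + 14.9²·0.62] − 472.151 = 637.105 − 472.151 = 164.954.
Reliability = 164.954 / 292.749 = 0.5635.

0.5635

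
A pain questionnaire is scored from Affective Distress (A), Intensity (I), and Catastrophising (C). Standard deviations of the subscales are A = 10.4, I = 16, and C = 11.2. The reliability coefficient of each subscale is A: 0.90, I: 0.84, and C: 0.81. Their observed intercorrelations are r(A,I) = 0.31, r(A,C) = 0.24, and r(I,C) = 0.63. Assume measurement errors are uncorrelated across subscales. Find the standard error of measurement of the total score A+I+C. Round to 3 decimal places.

8.695

Var(total) = 489.6 + 384.87 = 874.47.
True-score variance = 413.99 + 384.87 = 798.861, so reliability = 0.9135.
Error variance = 874.47 − 798.861 = 75.6096; SEM = √75.6096 = 8.695.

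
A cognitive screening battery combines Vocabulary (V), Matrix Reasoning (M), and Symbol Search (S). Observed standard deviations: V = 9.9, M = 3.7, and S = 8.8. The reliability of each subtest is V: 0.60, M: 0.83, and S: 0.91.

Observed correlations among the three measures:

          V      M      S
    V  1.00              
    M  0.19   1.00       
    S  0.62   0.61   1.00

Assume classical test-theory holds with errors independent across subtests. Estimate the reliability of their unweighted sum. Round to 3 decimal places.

Var(V+M+S) = 9.9² + 3.7² + 8.8² + 2·[9.9·3.7·0.19 + 9.9·8.8·0.62 + 3.7·8.8·0.61] = 189.14 + 161.671 = 350.811.
Because errors are independent across components, Cov(Tᵢ,Tⱼ) = Cov(Xᵢ,Xⱼ); the off-diagonal part of the true-score variance is the same as above.
True-score variance = [9.9²·0.60 + 3.7²·0.83 + 8.8²·0.91] + 161.671 = 140.639 + 161.671 = 302.311.
Reliability = 302.311 / 350.811 = 0.862.

0.862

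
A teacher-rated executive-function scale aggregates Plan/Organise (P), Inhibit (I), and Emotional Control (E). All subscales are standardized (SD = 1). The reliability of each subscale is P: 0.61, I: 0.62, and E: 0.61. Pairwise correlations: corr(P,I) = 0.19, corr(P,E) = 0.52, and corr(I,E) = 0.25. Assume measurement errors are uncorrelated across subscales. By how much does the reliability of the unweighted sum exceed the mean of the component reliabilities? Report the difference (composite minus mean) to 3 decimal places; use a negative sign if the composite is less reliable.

Var(sum) = 3 + 1.92 = 4.92; true-score variance = 1.84 + 1.92 = 3.76; composite reliability = 0.7642.
Mean component reliability = 0.6133.
Difference = 0.7642 − 0.6133 = 0.151.

0.151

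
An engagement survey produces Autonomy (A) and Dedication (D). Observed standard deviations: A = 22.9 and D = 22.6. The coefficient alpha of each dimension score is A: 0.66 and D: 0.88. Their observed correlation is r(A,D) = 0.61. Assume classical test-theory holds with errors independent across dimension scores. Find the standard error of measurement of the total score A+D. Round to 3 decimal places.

15.479

Var(total) = 1035.17 + 631.399 = 1666.57.
True-score variance = 795.579 + 631.399 = 1426.98, so reliability = 0.8562.
Error variance = 1666.57 − 1426.98 = 239.591; SEM = √239.591 = 15.479.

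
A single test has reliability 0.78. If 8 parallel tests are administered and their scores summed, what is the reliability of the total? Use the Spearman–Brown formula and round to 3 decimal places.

ρ_k = kρ / (1 + (k−1)ρ) = 8·0.78 / (1 + 7·0.78) = 6.240 / 6.460 = 0.966.

0.966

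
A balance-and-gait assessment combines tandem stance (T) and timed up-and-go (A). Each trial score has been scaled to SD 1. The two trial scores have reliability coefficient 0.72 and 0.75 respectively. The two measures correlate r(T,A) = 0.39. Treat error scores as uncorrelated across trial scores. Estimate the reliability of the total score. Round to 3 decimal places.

Var(T+A) = 2 + 2·[0.39] = 2 + 0.78 = 2.78.
Under uncorrelated errors the observed covariances equal the true-score covariances, so only the own-variance terms attenuate.
True-score variance = [0.72 + 0.75] + 0.78 = 1.47 + 0.78 = 2.25.
Reliability = 2.25 / 2.78 = 0.809.

0.809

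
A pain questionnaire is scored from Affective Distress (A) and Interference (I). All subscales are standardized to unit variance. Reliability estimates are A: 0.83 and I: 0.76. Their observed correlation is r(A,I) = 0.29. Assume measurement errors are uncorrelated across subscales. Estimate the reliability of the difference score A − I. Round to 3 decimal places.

Var(A−I) = 1 + 1 − 2·0.29 = 2 − 0.58 = 1.42.
With uncorrelated errors the cross-covariances are all true-score covariance, so they carry over unchanged; only the diagonal terms shrink to ρᵢσᵢ².
True-score variance = [0.83 + 0.76] − 0.58 = 1.59 − 0.58 = 1.01.
Reliability = 1.01 / 1.42 = 0.711.

0.711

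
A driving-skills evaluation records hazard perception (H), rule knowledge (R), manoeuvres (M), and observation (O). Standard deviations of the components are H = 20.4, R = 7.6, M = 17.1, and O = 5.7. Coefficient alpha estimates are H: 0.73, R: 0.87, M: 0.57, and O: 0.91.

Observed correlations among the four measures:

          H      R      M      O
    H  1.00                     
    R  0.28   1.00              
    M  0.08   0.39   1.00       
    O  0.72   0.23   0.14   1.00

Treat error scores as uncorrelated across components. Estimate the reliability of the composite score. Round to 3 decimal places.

Var(H+R+M+O) = 20.4² + 7.6² + 17.1² + 5.7² + 2·[20.4·7.6·0.28 + 20.4·17.1·0.08 + 20.4·5.7·0.72 + 7.6·17.1·0.39 + 7.6·5.7·0.23 + 17.1·5.7·0.14] = 798.82 + 458.668 = 1257.49.
With uncorrelated errors the cross-covariances are all true-score covariance, so they carry over unchanged; only the diagonal terms shrink to ρᵢσᵢ².
True-score variance = [20.4²·0.73 + 7.6²·0.87 + 17.1²·0.57 + 5.7²·0.91] + 458.668 = 550.288 + 458.668 = 1008.96.
Reliability = 1008.96 / 1257.49 = 0.802.

0.802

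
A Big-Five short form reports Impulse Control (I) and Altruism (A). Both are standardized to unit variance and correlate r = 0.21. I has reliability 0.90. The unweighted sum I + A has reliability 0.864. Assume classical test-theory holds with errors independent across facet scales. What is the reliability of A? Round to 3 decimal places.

Var(I+A) = 2 + 2·0.21 = 2.420.
True-score variance = ρ_I + ρ_A + 2·0.21, so 0.864 = (0.90 + ρ_A + 0.42) / 2.420.
ρ_A = 0.864·2.420 − 0.90 − 0.42 = 0.771.

0.771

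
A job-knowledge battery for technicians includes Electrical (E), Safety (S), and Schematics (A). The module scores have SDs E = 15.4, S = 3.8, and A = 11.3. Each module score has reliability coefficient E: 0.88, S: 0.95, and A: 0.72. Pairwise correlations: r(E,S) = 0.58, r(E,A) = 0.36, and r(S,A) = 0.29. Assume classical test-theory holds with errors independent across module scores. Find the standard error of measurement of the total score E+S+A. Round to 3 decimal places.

Var(total) = 379.29 + 218.083 = 597.373.
True-score variance = 314.356 + 218.083 = 532.438, so reliability = 0.8913.
Error variance = 597.373 − 532.438 = 64.9344; SEM = √64.9344 = 8.058.

8.058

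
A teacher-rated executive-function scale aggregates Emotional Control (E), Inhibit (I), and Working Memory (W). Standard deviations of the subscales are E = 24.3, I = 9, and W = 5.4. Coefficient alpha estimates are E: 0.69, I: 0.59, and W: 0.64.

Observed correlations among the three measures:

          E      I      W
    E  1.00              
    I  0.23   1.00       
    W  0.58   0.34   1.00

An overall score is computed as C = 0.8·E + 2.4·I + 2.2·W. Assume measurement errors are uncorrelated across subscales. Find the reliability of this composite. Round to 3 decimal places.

Var(C) = 0.8²·24.3² + 2.4²·9² + 2.2²·5.4² + 2·[1.92·24.3·9·0.23 + 1.76·24.3·5.4·0.58 + 5.28·9·5.4·0.34] = 985.608 + 635.548 = 1621.16.
Under uncorrelated errors the observed covariances equal the true-score covariances, so only the own-variance terms attenuate.
True-score variance = [0.8²·24.3²·0.69 + 2.4²·9²·0.59 + 2.2²·5.4²·0.64] + 635.548 = 626.357 + 635.548 = 1261.9.
Reliability = 1261.9 / 1621.16 = 0.778.

0.778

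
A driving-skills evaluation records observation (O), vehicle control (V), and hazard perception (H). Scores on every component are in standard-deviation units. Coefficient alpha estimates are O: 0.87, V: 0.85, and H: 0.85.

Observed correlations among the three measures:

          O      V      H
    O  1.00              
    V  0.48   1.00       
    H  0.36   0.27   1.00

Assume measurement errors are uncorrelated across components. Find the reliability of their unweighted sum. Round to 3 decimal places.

Var(O+V+H) = 3 + 2·[0.48 + 0.36 + 0.27] = 3 + 2.22 = 5.22.
Under uncorrelated errors the observed covariances equal the true-score covariances, so only the own-variance terms attenuate.
True-score variance = [0.87 + 0.85 + 0.85] + 2.22 = 2.57 + 2.22 = 4.79.
Reliability = 4.79 / 5.22 = 0.918.

0.918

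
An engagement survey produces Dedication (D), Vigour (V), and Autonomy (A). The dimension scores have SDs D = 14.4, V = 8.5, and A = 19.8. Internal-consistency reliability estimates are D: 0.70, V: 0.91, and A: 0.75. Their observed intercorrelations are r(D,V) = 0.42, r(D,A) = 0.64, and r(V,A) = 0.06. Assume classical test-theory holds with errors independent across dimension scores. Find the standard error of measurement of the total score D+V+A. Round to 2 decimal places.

12.91

Var(total) = 671.65 + 487.966 = 1159.62.
True-score variance = 504.93 + 487.966 = 992.895, so reliability = 0.8562.
Error variance = 1159.62 − 992.895 = 166.721; SEM = √166.721 = 12.91.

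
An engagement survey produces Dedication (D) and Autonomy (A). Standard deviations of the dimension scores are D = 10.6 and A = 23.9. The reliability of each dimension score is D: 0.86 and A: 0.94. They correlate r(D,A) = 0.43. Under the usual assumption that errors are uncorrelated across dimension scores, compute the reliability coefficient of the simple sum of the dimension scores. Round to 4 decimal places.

0.9445

Var(D+A) = 10.6² + 23.9² + 2·[10.6·23.9·0.43] = 683.57 + 217.872 = 901.442.
With uncorrelated errors the cross-covariances are all true-score covariance, so they carry over unchanged; only the diagonal terms shrink to ρᵢσᵢ².
True-score variance = [10.6²·0.86 + 23.9²·0.94] + 217.872 = 633.567 + 217.872 = 851.439.
Reliability = 851.439 / 901.442 = 0.9445.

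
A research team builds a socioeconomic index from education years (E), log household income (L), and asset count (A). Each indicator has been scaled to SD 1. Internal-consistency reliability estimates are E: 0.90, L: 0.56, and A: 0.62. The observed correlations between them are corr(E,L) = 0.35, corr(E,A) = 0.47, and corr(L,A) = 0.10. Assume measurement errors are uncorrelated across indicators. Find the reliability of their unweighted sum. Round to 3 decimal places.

0.810

Var(E+L+A) = 3 + 2·[0.35 + 0.47 + 0.10] = 3 + 1.84 = 4.84.
With uncorrelated errors the cross-covariances are all true-score covariance, so they carry over unchanged; only the diagonal terms shrink to ρᵢσᵢ².
True-score variance = [0.90 + 0.56 + 0.62] + 1.84 = 2.08 + 1.84 = 3.92.
Reliability = 3.92 / 4.84 = 0.810.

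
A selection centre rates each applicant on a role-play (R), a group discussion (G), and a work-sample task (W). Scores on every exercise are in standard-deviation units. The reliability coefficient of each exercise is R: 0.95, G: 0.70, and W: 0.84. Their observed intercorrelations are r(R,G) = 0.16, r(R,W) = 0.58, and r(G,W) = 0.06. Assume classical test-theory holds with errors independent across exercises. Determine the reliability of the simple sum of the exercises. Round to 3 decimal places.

0.889

Var(R+G+W) = 3 + 2·[0.16 + 0.58 + 0.06] = 3 + 1.6 = 4.6.
Because errors are independent across components, Cov(Tᵢ,Tⱼ) = Cov(Xᵢ,Xⱼ); the off-diagonal part of the true-score variance is the same as above.
True-score variance = [0.95 + 0.70 + 0.84] + 1.6 = 2.49 + 1.6 = 4.09.
Reliability = 4.09 / 4.6 = 0.889.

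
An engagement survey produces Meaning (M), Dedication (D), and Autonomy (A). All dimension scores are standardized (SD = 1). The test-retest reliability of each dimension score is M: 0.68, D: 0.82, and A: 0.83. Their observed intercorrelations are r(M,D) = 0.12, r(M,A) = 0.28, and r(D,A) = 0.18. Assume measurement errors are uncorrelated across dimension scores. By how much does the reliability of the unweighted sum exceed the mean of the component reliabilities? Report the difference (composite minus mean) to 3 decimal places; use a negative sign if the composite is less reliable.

0.062

Var(sum) = 3 + 1.16 = 4.16; true-score variance = 2.33 + 1.16 = 3.49; composite reliability = 0.8389.
Mean component reliability = 0.7767.
Difference = 0.8389 − 0.7767 = 0.062.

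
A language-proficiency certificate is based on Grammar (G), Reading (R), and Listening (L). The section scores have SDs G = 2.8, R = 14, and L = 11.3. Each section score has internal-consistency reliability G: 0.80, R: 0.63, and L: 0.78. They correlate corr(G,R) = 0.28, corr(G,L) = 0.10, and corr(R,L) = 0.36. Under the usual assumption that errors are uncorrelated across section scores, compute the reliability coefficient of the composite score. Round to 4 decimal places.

Var(G+R+L) = 2.8² + 14² + 11.3² + 2·[2.8·14·0.28 + 2.8·11.3·0.10 + 14·11.3·0.36] = 331.53 + 142.184 = 473.714.
With uncorrelated errors the cross-covariances are all true-score covariance, so they carry over unchanged; only the diagonal terms shrink to ρᵢσᵢ².
True-score variance = [2.8²·0.80 + 14²·0.63 + 11.3²·0.78] + 142.184 = 229.35 + 142.184 = 371.534.
Reliability = 371.534 / 473.714 = 0.7843.

0.7843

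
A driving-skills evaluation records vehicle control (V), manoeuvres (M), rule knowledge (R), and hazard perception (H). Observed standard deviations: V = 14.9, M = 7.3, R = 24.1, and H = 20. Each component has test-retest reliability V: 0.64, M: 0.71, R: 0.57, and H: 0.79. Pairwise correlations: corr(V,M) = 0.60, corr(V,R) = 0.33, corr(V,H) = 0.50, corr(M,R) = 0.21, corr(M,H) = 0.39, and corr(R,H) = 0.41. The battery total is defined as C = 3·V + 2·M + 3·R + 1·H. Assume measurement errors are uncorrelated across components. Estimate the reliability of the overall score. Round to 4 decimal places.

0.7695

Var(C) = 3²·14.9² + 2²·7.3² + 3²·24.1² + 20² + 2·[6·14.9·7.3·0.60 + 9·14.9·24.1·0.33 + 3·14.9·20·0.50 + 6·7.3·24.1·0.21 + 2·7.3·20·0.39 + 3·24.1·20·0.41] = 7838.54 + 5666.96 = 13505.5.
Because errors are independent across components, Cov(Tᵢ,Tⱼ) = Cov(Xᵢ,Xⱼ); the off-diagonal part of the true-score variance is the same as above.
True-score variance = [3²·14.9²·0.64 + 2²·7.3²·0.71 + 3²·24.1²·0.57 + 20²·0.79] + 5666.96 = 4725.68 + 5666.96 = 10392.6.
Reliability = 10392.6 / 13505.5 = 0.7695.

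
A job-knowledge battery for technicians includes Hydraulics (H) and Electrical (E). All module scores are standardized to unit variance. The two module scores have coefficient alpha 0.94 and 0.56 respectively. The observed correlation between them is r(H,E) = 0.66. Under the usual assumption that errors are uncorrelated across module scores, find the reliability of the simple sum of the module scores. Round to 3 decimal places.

0.849

Var(H+E) = 2 + 2·[0.66] = 2 + 1.32 = 3.32.
Under uncorrelated errors the observed covariances equal the true-score covariances, so only the own-variance terms attenuate.
True-score variance = [0.94 + 0.56] + 1.32 = 1.5 + 1.32 = 2.82.
Reliability = 2.82 / 3.32 = 0.849.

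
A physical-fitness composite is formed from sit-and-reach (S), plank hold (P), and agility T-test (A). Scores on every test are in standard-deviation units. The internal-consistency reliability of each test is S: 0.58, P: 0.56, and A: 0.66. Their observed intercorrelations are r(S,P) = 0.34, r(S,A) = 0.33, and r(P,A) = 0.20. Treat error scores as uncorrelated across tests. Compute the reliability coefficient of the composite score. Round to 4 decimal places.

Var(S+P+A) = 3 + 2·[0.34 + 0.33 + 0.20] = 3 + 1.74 = 4.74.
With uncorrelated errors the cross-covariances are all true-score covariance, so they carry over unchanged; only the diagonal terms shrink to ρᵢσᵢ².
True-score variance = [0.58 + 0.56 + 0.66] + 1.74 = 1.8 + 1.74 = 3.54.
Reliability = 3.54 / 4.74 = 0.7468.

0.7468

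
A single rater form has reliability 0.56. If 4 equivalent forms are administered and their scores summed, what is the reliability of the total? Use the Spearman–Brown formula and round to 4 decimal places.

0.8358

ρ_k = kρ / (1 + (k−1)ρ) = 4·0.56 / (1 + 3·0.56) = 2.240 / 2.680 = 0.8358.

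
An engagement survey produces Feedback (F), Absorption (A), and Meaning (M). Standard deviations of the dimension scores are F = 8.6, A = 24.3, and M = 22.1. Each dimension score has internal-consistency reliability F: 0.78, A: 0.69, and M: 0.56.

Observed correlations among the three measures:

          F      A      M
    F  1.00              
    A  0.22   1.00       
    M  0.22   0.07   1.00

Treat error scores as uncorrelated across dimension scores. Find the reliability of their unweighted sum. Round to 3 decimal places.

Var(F+A+M) = 8.6² + 24.3² + 22.1² + 2·[8.6·24.3·0.22 + 8.6·22.1·0.22 + 24.3·22.1·0.07] = 1152.86 + 250.762 = 1403.62.
Under uncorrelated errors the observed covariances equal the true-score covariances, so only the own-variance terms attenuate.
True-score variance = [8.6²·0.78 + 24.3²·0.69 + 22.1²·0.56] + 250.762 = 738.637 + 250.762 = 989.398.
Reliability = 989.398 / 1403.62 = 0.705.

0.705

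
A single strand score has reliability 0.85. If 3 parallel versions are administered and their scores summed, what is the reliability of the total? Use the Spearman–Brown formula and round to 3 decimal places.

0.944

ρ_k = kρ / (1 + (k−1)ρ) = 3·0.85 / (1 + 2·0.85) = 2.550 / 2.700 = 0.944.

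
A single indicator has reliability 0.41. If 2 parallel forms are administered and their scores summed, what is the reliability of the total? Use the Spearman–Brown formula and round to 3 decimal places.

0.582

ρ_k = kρ / (1 + (k−1)ρ) = 2·0.41 / (1 + 1·0.41) = 0.820 / 1.410 = 0.582.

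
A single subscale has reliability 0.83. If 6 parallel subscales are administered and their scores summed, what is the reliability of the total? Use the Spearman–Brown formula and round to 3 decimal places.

ρ_k = kρ / (1 + (k−1)ρ) = 6·0.83 / (1 + 5·0.83) = 4.980 / 5.150 = 0.967.

0.967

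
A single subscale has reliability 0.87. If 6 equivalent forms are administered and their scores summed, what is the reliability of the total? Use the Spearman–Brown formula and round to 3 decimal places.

0.976

ρ_k = kρ / (1 + (k−1)ρ) = 6·0.87 / (1 + 5·0.87) = 5.220 / 5.350 = 0.976.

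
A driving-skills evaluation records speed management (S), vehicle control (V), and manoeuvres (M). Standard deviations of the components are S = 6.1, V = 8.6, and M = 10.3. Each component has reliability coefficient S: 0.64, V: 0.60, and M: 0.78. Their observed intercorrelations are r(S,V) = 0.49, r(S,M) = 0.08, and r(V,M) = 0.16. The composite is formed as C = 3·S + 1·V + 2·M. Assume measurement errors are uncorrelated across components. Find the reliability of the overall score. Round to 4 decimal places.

0.7795

Var(C) = 3²·6.1² + 8.6² + 2²·10.3² + 2·[3·6.1·8.6·0.49 + 6·6.1·10.3·0.08 + 2·8.6·10.3·0.16] = 833.21 + 271.24 = 1104.45.
Because errors are independent across components, Cov(Tᵢ,Tⱼ) = Cov(Xᵢ,Xⱼ); the off-diagonal part of the true-score variance is the same as above.
True-score variance = [3²·6.1²·0.64 + 8.6²·0.60 + 2²·10.3²·0.78] + 271.24 = 589.706 + 271.24 = 860.947.
Reliability = 860.947 / 1104.45 = 0.7795.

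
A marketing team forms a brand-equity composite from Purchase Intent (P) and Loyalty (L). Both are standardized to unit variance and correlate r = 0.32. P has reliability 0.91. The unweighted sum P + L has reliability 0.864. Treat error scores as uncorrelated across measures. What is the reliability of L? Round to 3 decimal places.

Var(P+L) = 2 + 2·0.32 = 2.640.
True-score variance = ρ_P + ρ_L + 2·0.32, so 0.864 = (0.91 + ρ_L + 0.64) / 2.640.
ρ_L = 0.864·2.640 − 0.91 − 0.64 = 0.731.

0.731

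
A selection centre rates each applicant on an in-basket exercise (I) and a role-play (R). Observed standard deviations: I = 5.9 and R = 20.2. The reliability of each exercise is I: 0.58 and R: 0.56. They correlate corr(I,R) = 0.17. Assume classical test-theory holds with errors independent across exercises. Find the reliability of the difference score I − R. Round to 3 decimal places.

Var(I−R) = 5.9² + 20.2² − 2·5.9·20.2·0.17 = 442.85 − 40.5212 = 402.329.
Under uncorrelated errors the observed covariances equal the true-score covariances, so only the own-variance terms attenuate.
True-score variance = [5.9²·0.58 + 20.2²·0.56] − 40.5212 = 248.692 − 40.5212 = 208.171.
Reliability = 208.171 / 402.329 = 0.517.

0.517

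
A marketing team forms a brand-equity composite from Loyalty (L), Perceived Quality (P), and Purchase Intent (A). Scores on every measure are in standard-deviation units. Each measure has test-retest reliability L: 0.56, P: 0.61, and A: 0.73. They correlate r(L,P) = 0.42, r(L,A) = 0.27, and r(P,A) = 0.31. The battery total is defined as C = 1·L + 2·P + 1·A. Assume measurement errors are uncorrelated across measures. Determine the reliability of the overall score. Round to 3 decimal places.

Var(C) = 1 + 2² + 1 + 2·[2·0.42 + 0.27 + 2·0.31] = 6 + 3.46 = 9.46.
With uncorrelated errors the cross-covariances are all true-score covariance, so they carry over unchanged; only the diagonal terms shrink to ρᵢσᵢ².
True-score variance = [0.56 + 2²·0.61 + 0.73] + 3.46 = 3.73 + 3.46 = 7.19.
Reliability = 7.19 / 9.46 = 0.760.

0.760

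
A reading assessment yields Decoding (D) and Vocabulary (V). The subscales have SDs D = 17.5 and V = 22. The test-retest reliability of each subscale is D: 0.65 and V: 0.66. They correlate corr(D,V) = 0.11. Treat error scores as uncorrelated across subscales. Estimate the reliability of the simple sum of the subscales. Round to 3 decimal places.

Var(D+V) = 17.5² + 22² + 2·[17.5·22·0.11] = 790.25 + 84.7 = 874.95.
With uncorrelated errors the cross-covariances are all true-score covariance, so they carry over unchanged; only the diagonal terms shrink to ρᵢσᵢ².
True-score variance = [17.5²·0.65 + 22²·0.66] + 84.7 = 518.503 + 84.7 = 603.203.
Reliability = 603.203 / 874.95 = 0.689.

0.689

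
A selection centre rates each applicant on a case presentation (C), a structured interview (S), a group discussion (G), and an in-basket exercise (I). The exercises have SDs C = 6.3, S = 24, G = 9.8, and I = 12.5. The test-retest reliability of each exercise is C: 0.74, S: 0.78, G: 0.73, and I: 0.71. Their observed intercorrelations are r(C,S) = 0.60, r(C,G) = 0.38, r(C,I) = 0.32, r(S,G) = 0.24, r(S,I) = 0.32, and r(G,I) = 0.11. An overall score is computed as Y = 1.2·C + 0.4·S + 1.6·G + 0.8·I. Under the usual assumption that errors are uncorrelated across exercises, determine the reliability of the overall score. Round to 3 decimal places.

Var(Y) = 1.2²·6.3² + 0.4²·24² + 1.6²·9.8² + 0.8²·12.5² + 2·[0.48·6.3·24·0.60 + 1.92·6.3·9.8·0.38 + 0.96·6.3·12.5·0.32 + 0.64·24·9.8·0.24 + 0.32·24·12.5·0.32 + 1.28·9.8·12.5·0.11] = 495.176 + 393.756 = 888.932.
With uncorrelated errors the cross-covariances are all true-score covariance, so they carry over unchanged; only the diagonal terms shrink to ρᵢσᵢ².
True-score variance = [1.2²·6.3²·0.74 + 0.4²·24²·0.78 + 1.6²·9.8²·0.73 + 0.8²·12.5²·0.71] + 393.756 = 364.658 + 393.756 = 758.414.
Reliability = 758.414 / 888.932 = 0.853.

0.853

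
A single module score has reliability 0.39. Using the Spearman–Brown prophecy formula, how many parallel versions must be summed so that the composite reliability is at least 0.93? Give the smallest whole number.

21

k ≥ ρ*(1−ρ₁)/(ρ₁(1−ρ*)) = 0.93·0.61 / (0.39·0.07) = 20.780.
Smallest integer k = 21.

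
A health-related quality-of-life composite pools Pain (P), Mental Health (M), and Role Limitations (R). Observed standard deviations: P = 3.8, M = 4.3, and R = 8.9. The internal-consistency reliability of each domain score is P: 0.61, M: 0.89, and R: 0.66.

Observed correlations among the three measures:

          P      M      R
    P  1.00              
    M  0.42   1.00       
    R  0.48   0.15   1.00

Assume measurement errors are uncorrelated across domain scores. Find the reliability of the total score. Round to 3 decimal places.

0.796

Var(P+M+R) = 3.8² + 4.3² + 8.9² + 2·[3.8·4.3·0.42 + 3.8·8.9·0.48 + 4.3·8.9·0.15] = 112.14 + 57.6738 = 169.814.
With uncorrelated errors the cross-covariances are all true-score covariance, so they carry over unchanged; only the diagonal terms shrink to ρᵢσᵢ².
True-score variance = [3.8²·0.61 + 4.3²·0.89 + 8.9²·0.66] + 57.6738 = 77.5431 + 57.6738 = 135.217.
Reliability = 135.217 / 169.814 = 0.796.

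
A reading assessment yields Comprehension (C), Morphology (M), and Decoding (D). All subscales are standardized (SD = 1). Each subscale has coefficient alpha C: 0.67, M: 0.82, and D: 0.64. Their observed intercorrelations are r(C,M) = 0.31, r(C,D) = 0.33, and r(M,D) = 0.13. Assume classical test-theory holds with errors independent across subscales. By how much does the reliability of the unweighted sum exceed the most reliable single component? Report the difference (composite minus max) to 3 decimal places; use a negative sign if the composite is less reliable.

Var(sum) = 3 + 1.54 = 4.54; true-score variance = 2.13 + 1.54 = 3.67; composite reliability = 0.8084.
Max component reliability = 0.8200.
Difference = 0.8084 − 0.8200 = -0.012.

-0.012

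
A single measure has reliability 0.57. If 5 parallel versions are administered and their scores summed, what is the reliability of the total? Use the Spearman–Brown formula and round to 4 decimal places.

0.8689

ρ_k = kρ / (1 + (k−1)ρ) = 5·0.57 / (1 + 4·0.57) = 2.850 / 3.280 = 0.8689.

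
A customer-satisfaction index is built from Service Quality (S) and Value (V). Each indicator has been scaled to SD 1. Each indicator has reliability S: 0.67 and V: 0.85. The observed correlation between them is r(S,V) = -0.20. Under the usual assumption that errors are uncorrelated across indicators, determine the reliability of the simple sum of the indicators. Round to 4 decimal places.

Var(S+V) = 2 + 2·[(-0.20)] = 2 − 0.4 = 1.6.
Under uncorrelated errors the observed covariances equal the true-score covariances, so only the own-variance terms attenuate.
True-score variance = [0.67 + 0.85] − 0.4 = 1.52 − 0.4 = 1.12.
Reliability = 1.12 / 1.6 = 0.7000.

0.7000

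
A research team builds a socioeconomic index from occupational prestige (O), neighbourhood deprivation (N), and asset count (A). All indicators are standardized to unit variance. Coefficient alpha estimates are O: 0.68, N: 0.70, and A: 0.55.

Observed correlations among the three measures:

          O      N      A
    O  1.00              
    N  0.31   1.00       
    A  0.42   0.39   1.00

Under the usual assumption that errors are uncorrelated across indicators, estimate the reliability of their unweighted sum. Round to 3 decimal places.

0.796

Var(O+N+A) = 3 + 2·[0.31 + 0.42 + 0.39] = 3 + 2.24 = 5.24.
Under uncorrelated errors the observed covariances equal the true-score covariances, so only the own-variance terms attenuate.
True-score variance = [0.68 + 0.70 + 0.55] + 2.24 = 1.93 + 2.24 = 4.17.
Reliability = 4.17 / 5.24 = 0.796.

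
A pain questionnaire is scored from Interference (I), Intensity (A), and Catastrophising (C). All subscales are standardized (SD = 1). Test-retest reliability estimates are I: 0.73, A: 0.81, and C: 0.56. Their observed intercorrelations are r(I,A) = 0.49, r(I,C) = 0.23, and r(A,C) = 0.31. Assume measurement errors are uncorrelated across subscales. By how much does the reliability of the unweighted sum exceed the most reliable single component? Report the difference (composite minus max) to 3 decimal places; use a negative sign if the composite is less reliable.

0.012

Var(sum) = 3 + 2.06 = 5.06; true-score variance = 2.1 + 2.06 = 4.16; composite reliability = 0.8221.
Max component reliability = 0.8100.
Difference = 0.8221 − 0.8100 = 0.012.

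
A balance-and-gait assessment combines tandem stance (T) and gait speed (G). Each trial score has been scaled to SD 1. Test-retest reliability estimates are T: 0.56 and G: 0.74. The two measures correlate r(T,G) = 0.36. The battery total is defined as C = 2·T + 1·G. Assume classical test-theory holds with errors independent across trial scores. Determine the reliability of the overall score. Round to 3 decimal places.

0.686

Var(C) = 2² + 1 + 2·[2·0.36] = 5 + 1.44 = 6.44.
Because errors are independent across components, Cov(Tᵢ,Tⱼ) = Cov(Xᵢ,Xⱼ); the off-diagonal part of the true-score variance is the same as above.
True-score variance = [2²·0.56 + 0.74] + 1.44 = 2.98 + 1.44 = 4.42.
Reliability = 4.42 / 6.44 = 0.686.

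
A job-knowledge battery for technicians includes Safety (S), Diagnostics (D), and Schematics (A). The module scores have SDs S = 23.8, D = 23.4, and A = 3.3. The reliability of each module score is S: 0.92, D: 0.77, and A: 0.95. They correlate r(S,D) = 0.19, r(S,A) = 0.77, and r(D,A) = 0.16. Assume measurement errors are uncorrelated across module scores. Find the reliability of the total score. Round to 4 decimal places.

0.8841

Var(S+D+A) = 23.8² + 23.4² + 3.3² + 2·[23.8·23.4·0.19 + 23.8·3.3·0.77 + 23.4·3.3·0.16] = 1124.89 + 357.292 = 1482.18.
With uncorrelated errors the cross-covariances are all true-score covariance, so they carry over unchanged; only the diagonal terms shrink to ρᵢσᵢ².
True-score variance = [23.8²·0.92 + 23.4²·0.77 + 3.3²·0.95] + 357.292 = 953.091 + 357.292 = 1310.38.
Reliability = 1310.38 / 1482.18 = 0.8841.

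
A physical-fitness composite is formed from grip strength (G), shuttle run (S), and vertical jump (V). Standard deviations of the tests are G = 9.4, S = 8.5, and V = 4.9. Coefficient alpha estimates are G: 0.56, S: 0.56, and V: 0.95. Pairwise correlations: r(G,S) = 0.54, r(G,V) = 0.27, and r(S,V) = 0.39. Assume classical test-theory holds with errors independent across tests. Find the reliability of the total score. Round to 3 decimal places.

0.781

Var(G+S+V) = 9.4² + 8.5² + 4.9² + 2·[9.4·8.5·0.54 + 9.4·4.9·0.27 + 8.5·4.9·0.39] = 184.62 + 143.651 = 328.271.
Because errors are independent across components, Cov(Tᵢ,Tⱼ) = Cov(Xᵢ,Xⱼ); the off-diagonal part of the true-score variance is the same as above.
True-score variance = [9.4²·0.56 + 8.5²·0.56 + 4.9²·0.95] + 143.651 = 112.751 + 143.651 = 256.403.
Reliability = 256.403 / 328.271 = 0.781.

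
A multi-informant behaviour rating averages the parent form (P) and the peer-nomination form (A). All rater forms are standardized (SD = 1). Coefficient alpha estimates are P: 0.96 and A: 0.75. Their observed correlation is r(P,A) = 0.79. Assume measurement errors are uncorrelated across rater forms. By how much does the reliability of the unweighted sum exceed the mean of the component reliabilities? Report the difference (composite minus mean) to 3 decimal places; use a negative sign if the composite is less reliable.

Var(sum) = 2 + 1.58 = 3.58; true-score variance = 1.71 + 1.58 = 3.29; composite reliability = 0.9190.
Mean component reliability = 0.8550.
Difference = 0.9190 − 0.8550 = 0.064.

0.064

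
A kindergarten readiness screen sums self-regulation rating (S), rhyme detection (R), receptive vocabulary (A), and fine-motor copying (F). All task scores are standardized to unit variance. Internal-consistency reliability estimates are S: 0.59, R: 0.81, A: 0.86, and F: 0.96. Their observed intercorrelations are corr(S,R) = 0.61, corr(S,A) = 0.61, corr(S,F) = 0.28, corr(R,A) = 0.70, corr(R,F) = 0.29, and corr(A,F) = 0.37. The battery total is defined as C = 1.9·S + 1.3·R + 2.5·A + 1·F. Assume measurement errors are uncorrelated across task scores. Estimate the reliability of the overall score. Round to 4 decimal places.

Var(C) = 1.9² + 1.3² + 2.5² + 1 + 2·[2.47·0.61 + 4.75·0.61 + 1.9·0.28 + 3.25·0.70 + 1.3·0.29 + 2.5·0.37] = 12.55 + 17.0264 = 29.5764.
Under uncorrelated errors the observed covariances equal the true-score covariances, so only the own-variance terms attenuate.
True-score variance = [1.9²·0.59 + 1.3²·0.81 + 2.5²·0.86 + 0.96] + 17.0264 = 9.8338 + 17.0264 = 26.8602.
Reliability = 26.8602 / 29.5764 = 0.9082.

0.9082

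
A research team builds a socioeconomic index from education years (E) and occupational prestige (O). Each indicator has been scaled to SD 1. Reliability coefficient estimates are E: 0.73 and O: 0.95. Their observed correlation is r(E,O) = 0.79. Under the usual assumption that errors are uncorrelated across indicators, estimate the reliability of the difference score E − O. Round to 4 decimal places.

0.2381

Var(E−O) = 1 + 1 − 2·0.79 = 2 − 1.58 = 0.42.
Because errors are independent across components, Cov(Tᵢ,Tⱼ) = Cov(Xᵢ,Xⱼ); the off-diagonal part of the true-score variance is the same as above.
True-score variance = [0.73 + 0.95] − 1.58 = 1.68 − 1.58 = 0.1.
Reliability = 0.1 / 0.42 = 0.2381.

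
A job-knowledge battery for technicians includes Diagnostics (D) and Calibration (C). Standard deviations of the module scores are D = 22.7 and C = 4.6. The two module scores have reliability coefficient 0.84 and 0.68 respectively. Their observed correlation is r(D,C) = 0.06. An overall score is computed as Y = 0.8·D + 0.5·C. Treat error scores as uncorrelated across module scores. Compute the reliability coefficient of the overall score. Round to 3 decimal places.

0.840

Var(Y) = 0.8²·22.7² + 0.5²·4.6² + 2·[0.4·22.7·4.6·0.06] = 335.076 + 5.01216 = 340.088.
Because errors are independent across components, Cov(Tᵢ,Tⱼ) = Cov(Xᵢ,Xⱼ); the off-diagonal part of the true-score variance is the same as above.
True-score variance = [0.8²·22.7²·0.84 + 0.5²·4.6²·0.68] + 5.01216 = 280.617 + 5.01216 = 285.629.
Reliability = 285.629 / 340.088 = 0.840.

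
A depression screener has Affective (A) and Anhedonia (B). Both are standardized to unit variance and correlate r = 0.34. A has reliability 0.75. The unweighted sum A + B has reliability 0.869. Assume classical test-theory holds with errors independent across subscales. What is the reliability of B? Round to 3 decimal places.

0.899

Var(A+B) = 2 + 2·0.34 = 2.680.
True-score variance = ρ_A + ρ_B + 2·0.34, so 0.869 = (0.75 + ρ_B + 0.68) / 2.680.
ρ_B = 0.869·2.680 − 0.75 − 0.68 = 0.899.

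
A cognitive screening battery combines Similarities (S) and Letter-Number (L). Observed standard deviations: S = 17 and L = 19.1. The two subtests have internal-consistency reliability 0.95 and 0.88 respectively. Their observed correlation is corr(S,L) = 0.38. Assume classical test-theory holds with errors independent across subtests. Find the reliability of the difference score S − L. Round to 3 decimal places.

Var(S−L) = 17² + 19.1² − 2·17·19.1·0.38 = 653.81 − 246.772 = 407.038.
With uncorrelated errors the cross-covariances are all true-score covariance, so they carry over unchanged; only the diagonal terms shrink to ρᵢσᵢ².
True-score variance = [17²·0.95 + 19.1²·0.88] − 246.772 = 595.583 − 246.772 = 348.811.
Reliability = 348.811 / 407.038 = 0.857.

0.857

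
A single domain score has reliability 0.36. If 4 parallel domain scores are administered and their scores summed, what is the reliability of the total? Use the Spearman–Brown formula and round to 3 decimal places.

ρ_k = kρ / (1 + (k−1)ρ) = 4·0.36 / (1 + 3·0.36) = 1.440 / 2.080 = 0.692.

0.692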